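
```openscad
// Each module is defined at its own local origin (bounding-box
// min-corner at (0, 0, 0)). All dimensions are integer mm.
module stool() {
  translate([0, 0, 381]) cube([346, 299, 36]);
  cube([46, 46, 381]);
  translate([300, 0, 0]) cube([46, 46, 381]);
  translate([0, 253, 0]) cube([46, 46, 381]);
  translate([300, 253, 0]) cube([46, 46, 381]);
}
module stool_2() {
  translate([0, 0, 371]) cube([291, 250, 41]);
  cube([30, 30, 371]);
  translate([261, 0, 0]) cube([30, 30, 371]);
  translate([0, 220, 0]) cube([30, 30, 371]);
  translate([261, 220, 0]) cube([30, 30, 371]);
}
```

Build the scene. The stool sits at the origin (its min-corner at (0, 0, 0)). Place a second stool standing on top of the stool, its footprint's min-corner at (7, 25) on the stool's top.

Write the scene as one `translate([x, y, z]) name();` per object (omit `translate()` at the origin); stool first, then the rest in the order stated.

stool();
translate([7, 25, 417]) stool_2();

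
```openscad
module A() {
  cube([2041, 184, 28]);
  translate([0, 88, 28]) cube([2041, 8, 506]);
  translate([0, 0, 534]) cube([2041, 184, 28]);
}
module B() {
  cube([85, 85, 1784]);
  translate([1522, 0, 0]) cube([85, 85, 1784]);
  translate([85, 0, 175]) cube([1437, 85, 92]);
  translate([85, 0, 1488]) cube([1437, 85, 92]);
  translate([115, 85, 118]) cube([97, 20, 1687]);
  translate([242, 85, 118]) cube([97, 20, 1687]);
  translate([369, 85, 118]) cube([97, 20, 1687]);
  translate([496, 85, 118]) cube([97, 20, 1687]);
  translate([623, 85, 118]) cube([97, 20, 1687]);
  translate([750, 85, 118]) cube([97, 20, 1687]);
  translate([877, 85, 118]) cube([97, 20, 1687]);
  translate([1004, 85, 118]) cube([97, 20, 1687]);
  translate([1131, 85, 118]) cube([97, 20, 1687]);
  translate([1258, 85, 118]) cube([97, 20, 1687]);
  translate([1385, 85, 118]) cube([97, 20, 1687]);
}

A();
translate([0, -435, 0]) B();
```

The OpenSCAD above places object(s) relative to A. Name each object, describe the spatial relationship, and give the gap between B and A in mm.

A is an I-beam. B is a fence section. The fence section is on the floor beside the I-beam on its −y side. The gap between the fence section and the I-beam is 330 mm.

The fence section's nearest face is 330 mm from the I-beam's −y face.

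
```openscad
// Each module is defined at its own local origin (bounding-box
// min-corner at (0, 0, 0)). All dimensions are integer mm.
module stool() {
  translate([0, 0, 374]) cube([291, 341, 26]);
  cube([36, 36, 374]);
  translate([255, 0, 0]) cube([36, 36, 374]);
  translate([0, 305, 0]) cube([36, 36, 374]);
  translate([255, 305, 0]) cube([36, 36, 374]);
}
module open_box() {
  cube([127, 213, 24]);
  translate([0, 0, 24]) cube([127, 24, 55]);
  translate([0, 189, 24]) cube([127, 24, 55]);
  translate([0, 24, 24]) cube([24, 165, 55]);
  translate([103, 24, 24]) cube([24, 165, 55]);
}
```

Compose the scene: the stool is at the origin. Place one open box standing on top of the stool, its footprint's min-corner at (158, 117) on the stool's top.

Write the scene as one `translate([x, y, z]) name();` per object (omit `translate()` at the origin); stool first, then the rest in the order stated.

stool();
translate([158, 117, 400]) open_box();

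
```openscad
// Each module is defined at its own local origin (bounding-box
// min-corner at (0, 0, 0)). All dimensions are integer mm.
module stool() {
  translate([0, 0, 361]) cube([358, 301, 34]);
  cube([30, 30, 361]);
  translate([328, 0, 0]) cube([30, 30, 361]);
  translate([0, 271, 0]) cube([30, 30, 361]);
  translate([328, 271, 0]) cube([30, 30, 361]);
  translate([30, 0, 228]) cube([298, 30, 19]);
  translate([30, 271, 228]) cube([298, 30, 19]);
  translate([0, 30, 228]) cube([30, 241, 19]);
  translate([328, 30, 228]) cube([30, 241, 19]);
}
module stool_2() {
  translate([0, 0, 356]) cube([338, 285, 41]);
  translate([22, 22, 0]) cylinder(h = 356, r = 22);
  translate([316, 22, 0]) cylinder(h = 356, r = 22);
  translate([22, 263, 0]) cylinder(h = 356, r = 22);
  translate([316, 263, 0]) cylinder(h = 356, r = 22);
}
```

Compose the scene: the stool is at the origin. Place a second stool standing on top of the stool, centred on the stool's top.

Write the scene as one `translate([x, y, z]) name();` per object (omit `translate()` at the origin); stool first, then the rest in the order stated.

stool();
translate([10, 8, 395]) stool_2();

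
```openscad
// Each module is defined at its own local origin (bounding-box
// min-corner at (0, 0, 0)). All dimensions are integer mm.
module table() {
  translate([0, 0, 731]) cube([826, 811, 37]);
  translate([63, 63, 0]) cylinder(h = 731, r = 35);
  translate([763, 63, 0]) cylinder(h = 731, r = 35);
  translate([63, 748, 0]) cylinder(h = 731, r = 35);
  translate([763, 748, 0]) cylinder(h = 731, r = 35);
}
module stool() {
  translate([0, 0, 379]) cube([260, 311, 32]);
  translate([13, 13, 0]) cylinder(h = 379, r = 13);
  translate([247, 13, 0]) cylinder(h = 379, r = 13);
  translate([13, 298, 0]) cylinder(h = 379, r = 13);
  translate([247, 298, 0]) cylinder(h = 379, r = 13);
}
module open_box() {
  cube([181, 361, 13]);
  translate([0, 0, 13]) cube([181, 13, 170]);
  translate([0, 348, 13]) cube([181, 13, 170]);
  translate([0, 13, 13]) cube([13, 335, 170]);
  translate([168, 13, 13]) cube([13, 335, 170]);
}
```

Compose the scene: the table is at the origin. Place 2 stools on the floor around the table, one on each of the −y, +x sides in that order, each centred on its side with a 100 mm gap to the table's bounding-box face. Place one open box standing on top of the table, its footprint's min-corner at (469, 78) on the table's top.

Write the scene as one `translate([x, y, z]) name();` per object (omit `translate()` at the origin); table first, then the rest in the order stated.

table();
translate([283, -411, 0]) stool();
translate([926, 250, 0]) stool();
translate([469, 78, 768]) open_box();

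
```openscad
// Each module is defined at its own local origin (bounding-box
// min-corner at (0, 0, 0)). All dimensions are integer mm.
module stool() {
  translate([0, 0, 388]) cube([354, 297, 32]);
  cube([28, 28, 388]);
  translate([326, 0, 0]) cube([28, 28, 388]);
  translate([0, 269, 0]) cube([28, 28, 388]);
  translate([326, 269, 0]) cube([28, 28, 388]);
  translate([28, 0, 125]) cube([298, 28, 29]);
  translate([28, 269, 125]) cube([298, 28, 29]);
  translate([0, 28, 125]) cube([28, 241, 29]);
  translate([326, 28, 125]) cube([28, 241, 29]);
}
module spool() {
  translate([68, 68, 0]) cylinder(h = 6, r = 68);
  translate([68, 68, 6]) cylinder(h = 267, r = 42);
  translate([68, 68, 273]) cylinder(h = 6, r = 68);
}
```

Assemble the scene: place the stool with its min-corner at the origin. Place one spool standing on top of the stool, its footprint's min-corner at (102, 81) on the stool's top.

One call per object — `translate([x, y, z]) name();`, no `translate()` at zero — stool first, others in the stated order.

stool();
translate([102, 81, 420]) spool();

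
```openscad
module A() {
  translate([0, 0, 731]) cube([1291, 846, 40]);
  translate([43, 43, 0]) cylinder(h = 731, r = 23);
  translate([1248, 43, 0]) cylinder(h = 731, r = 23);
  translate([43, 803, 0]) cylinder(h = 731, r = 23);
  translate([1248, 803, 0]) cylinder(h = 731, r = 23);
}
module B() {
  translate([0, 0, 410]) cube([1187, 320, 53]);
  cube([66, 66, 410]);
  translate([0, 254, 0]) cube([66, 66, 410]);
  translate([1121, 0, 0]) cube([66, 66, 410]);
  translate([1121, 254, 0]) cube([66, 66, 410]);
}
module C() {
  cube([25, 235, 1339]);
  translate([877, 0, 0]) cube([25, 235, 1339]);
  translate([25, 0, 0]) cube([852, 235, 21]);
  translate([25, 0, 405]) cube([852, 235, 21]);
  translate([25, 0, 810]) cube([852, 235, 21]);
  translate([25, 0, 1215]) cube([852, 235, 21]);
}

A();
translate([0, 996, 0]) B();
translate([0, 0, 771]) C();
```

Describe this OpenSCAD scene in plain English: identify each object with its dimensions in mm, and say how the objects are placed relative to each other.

A is a rectangular dining table. The top is 1291×846×40 mm with its upper surface at z = 771 mm. It stands on four round legs of 46 mm diameter, each leg's bounding box inset 20 mm from the nearest pair of top edges, running from the floor to the underside of the top.

B is a long wooden bench with a 1187 mm (x) × 320 mm (y) seat, 53 mm thick, its top surface 463 mm above the floor. Four 66 mm square legs at the seat corners, flush with the edges, run from z = 0 to the seat underside.

C is a bookshelf 902 mm wide overall, 235 mm deep and 1339 mm tall. The two sides are 25 mm thick vertical panels. 4 horizontal shelves of 21 mm thickness span between the inner faces of the sides; the lowest shelf sits on the floor and shelves are stacked with a clear vertical gap of 384 mm between each pair.

The bench is on the floor beside the table on its +y side. The bookshelf is on top of the table.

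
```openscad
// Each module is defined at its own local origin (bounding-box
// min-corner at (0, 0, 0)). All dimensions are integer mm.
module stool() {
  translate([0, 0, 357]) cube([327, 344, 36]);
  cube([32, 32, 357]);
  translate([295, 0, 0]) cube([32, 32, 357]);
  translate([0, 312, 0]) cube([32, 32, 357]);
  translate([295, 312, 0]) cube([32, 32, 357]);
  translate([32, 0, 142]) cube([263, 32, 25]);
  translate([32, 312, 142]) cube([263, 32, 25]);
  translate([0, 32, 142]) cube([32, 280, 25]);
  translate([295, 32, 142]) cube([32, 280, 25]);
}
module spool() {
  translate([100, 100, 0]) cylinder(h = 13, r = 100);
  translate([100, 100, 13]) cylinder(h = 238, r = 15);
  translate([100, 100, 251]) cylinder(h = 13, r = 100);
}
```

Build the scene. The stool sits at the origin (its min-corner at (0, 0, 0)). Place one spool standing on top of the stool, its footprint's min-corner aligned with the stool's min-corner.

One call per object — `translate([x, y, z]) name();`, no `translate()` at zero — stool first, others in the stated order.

stool();
translate([0, 0, 393]) spool();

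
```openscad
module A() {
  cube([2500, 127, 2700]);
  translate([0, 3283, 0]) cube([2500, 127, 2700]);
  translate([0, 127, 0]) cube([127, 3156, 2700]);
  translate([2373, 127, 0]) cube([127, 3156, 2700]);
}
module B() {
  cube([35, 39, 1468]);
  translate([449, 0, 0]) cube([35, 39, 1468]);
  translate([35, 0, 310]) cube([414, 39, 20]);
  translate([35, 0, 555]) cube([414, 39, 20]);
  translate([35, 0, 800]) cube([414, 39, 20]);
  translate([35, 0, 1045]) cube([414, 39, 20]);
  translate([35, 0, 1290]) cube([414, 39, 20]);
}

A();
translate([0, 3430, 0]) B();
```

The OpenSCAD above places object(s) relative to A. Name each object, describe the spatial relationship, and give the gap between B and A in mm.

A is a house frame. B is a ladder. The ladder is on the floor beside the house frame on its +y side. The gap between the ladder and the house frame is 20 mm.

The ladder's nearest face is 20 mm from the house frame's +y face.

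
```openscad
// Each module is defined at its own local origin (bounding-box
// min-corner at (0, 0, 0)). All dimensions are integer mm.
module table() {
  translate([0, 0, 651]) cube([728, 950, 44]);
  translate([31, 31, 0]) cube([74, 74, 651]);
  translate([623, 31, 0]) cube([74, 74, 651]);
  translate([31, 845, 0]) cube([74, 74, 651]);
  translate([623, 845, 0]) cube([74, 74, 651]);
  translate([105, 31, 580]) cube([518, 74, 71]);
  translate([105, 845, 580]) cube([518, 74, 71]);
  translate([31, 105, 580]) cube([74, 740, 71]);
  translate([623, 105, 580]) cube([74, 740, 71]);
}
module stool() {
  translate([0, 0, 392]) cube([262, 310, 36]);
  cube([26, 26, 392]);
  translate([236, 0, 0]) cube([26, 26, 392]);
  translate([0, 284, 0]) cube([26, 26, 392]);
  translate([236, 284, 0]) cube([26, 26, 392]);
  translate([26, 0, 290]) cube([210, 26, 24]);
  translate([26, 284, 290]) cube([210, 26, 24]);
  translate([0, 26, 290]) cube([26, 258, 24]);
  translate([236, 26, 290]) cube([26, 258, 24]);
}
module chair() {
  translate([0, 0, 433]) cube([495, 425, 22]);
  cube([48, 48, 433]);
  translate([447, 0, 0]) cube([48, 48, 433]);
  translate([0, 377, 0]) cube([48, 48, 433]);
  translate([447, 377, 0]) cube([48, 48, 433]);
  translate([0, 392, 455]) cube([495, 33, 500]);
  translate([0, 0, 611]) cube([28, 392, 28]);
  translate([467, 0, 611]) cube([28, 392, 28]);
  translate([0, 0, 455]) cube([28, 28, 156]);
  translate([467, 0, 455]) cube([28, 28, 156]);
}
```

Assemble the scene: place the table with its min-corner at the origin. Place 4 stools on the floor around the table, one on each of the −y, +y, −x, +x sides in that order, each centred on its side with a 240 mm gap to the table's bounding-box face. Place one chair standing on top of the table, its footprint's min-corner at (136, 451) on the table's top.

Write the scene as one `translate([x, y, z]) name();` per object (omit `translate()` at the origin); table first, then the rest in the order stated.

table();
translate([233, -550, 0]) stool();
translate([233, 1190, 0]) stool();
translate([-502, 320, 0]) stool();
translate([968, 320, 0]) stool();
translate([136, 451, 695]) chair();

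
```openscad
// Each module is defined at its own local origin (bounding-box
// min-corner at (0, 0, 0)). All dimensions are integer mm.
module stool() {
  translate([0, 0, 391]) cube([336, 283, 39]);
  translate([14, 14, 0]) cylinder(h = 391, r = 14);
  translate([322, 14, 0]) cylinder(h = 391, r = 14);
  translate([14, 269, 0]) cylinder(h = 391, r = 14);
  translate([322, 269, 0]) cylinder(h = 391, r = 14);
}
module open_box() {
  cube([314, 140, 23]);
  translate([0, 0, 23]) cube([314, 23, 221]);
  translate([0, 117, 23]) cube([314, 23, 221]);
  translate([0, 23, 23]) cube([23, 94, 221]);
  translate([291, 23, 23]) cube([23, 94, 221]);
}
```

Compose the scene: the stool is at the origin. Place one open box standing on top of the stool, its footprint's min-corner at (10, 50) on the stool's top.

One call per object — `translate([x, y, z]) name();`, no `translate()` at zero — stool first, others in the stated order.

stool();
translate([10, 50, 430]) open_box();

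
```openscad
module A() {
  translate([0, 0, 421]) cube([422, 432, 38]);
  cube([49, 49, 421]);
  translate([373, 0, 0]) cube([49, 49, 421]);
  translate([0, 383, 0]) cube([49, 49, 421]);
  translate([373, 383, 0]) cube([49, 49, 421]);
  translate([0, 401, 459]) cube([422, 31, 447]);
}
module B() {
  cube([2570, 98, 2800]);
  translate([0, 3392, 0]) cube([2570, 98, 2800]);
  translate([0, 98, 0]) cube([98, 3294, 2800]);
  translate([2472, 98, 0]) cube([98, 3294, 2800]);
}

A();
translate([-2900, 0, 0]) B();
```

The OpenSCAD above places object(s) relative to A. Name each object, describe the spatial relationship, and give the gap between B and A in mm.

A is a chair. B is a house frame. The house frame is on the floor beside the chair on its −x side. The gap between the house frame and the chair is 330 mm.

The house frame's nearest face is 330 mm from the chair's −x face.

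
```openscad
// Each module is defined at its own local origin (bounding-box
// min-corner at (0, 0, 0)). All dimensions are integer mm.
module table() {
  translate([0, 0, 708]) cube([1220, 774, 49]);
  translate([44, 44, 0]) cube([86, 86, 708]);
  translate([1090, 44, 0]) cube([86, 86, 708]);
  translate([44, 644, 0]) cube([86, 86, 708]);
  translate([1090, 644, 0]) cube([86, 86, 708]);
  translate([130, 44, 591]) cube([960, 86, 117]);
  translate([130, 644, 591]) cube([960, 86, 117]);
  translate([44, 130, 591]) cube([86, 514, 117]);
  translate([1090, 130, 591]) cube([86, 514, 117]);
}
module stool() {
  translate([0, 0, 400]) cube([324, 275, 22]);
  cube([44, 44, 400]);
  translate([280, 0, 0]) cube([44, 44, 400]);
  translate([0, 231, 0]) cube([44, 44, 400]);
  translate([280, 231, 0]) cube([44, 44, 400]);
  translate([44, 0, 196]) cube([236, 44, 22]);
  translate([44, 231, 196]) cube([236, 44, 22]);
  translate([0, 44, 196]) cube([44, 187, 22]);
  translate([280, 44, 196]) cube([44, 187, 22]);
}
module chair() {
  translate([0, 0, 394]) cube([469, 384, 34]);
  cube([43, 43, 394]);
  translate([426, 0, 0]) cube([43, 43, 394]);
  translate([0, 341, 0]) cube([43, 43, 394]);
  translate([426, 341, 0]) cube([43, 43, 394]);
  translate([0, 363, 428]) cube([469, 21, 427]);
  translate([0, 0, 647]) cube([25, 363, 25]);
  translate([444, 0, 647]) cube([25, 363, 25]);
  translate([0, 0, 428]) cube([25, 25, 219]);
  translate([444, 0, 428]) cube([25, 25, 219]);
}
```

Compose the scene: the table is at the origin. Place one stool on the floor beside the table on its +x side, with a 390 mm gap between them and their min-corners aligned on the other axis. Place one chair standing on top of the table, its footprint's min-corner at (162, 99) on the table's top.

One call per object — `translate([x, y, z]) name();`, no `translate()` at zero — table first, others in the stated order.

table();
translate([1610, 0, 0]) stool();
translate([162, 99, 757]) chair();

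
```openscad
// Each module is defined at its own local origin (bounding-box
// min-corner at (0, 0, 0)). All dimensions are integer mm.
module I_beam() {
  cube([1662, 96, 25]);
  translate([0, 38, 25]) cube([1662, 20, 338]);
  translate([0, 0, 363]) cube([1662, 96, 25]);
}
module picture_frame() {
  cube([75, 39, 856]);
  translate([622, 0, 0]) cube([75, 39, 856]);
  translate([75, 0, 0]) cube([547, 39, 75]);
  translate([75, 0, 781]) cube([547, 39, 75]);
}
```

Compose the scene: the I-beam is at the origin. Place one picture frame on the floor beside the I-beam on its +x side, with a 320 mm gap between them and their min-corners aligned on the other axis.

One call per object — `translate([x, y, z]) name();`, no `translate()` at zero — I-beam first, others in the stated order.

I_beam();
translate([1982, 0, 0]) picture_frame();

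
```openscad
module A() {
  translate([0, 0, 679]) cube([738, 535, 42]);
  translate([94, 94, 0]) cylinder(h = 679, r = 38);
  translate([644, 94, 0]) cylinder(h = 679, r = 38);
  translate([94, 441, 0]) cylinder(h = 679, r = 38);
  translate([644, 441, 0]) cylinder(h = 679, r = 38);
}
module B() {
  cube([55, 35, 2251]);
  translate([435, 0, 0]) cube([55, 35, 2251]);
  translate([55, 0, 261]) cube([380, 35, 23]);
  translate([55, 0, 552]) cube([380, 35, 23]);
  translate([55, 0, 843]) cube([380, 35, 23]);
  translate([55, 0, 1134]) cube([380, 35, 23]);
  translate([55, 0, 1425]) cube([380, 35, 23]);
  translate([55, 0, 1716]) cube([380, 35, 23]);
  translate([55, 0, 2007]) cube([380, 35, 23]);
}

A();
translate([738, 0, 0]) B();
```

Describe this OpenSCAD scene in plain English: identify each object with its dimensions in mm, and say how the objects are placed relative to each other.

A is a table with a 738×535 mm rectangular top, 42 mm thick, top surface at z = 721 mm, supported by four round legs of 76 mm diameter, each leg's bounding box inset 56 mm from the nearest pair of top edges, running from the floor.

B is a wooden ladder with two side rails of 55×35 mm section and 2251 mm height, set 490 mm apart overall. Between them run 7 rectangular rungs (35 mm deep, 23 mm thick), front faces flush with the rails' −y face. The bottom of the first rung is 261 mm above the floor and each subsequent rung is 291 mm higher than the one below.

The ladder is against the table's +x side, with their −y faces flush.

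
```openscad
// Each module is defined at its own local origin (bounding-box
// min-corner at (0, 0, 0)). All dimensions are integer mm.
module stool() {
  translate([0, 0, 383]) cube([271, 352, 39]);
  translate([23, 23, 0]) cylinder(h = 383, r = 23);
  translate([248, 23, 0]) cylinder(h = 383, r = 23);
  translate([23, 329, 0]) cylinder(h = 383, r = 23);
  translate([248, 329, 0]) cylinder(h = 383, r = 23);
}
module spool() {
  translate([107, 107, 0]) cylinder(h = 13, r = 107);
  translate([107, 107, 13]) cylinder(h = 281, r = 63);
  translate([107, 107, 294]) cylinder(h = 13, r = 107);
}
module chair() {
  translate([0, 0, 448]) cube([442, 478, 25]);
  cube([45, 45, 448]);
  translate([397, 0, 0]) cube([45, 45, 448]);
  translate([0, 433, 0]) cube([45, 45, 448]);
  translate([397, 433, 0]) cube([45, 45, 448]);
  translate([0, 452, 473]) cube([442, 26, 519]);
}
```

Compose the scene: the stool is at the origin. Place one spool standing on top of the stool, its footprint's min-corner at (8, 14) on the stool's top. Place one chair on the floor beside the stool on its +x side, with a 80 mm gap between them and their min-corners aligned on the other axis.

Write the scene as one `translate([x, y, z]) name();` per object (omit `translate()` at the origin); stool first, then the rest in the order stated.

stool();
translate([8, 14, 422]) spool();
translate([351, 0, 0]) chair();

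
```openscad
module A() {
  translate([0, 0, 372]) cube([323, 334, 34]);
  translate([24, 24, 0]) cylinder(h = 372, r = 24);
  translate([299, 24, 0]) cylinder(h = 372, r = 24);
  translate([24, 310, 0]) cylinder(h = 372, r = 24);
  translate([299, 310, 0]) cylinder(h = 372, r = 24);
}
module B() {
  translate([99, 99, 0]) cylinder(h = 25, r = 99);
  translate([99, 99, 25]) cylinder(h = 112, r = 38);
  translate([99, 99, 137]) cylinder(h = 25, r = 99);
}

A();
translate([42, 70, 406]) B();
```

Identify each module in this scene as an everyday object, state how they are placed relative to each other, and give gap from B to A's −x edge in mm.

The spool's min-x is at 42; the stool's min-x is 0; gap = 42 mm.

A is a stool. B is a spool. The spool is on top of the stool. The gap from the spool to the stool's −x edge is 42 mm.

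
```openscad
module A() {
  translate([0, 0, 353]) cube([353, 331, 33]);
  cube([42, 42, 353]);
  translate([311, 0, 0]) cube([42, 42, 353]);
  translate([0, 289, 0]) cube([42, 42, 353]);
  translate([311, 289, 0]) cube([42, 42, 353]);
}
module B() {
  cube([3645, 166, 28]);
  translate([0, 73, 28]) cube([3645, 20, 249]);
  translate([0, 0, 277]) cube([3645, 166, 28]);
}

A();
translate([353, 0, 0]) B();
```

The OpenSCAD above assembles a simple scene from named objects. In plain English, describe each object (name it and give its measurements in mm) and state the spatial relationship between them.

A is a four-legged stool. The seat is 353×331 mm, 33 mm thick, top at z = 386 mm. It stands on four square legs, each 42×42 mm in cross-section, from z = 0 to the seat underside, each flush with a corner of the seat.

B is an I-beam lying along x, 3645 mm long. Overall section height 305 mm. Two flanges 166 mm wide (y) and 28 mm thick, one on the floor and one at the top; a web 20 mm thick runs between them, centred on the flange width.

The I-beam is against the stool's +x side, with their −y faces flush.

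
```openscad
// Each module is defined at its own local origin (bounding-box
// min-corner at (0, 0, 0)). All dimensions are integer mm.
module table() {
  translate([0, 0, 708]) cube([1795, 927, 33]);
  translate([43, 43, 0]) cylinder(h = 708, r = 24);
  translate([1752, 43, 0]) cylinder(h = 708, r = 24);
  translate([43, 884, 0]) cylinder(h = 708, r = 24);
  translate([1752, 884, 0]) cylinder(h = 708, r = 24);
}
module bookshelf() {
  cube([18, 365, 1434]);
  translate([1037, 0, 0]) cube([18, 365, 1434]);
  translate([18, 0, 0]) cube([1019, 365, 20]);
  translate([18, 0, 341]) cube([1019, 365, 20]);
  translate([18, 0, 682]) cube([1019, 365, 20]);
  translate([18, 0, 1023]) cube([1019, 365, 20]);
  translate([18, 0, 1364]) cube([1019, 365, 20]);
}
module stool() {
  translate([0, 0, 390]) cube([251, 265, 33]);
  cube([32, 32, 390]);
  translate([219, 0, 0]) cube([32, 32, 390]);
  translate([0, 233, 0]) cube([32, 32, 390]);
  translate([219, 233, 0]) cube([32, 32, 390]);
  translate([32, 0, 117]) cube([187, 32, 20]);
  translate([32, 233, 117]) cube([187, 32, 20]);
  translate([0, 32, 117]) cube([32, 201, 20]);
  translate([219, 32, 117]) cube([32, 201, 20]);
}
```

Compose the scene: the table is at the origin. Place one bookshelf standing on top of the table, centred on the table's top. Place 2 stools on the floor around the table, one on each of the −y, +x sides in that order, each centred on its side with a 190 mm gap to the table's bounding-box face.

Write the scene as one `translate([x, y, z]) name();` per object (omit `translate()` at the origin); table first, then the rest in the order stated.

table();
translate([370, 281, 741]) bookshelf();
translate([772, -455, 0]) stool();
translate([1985, 331, 0]) stool();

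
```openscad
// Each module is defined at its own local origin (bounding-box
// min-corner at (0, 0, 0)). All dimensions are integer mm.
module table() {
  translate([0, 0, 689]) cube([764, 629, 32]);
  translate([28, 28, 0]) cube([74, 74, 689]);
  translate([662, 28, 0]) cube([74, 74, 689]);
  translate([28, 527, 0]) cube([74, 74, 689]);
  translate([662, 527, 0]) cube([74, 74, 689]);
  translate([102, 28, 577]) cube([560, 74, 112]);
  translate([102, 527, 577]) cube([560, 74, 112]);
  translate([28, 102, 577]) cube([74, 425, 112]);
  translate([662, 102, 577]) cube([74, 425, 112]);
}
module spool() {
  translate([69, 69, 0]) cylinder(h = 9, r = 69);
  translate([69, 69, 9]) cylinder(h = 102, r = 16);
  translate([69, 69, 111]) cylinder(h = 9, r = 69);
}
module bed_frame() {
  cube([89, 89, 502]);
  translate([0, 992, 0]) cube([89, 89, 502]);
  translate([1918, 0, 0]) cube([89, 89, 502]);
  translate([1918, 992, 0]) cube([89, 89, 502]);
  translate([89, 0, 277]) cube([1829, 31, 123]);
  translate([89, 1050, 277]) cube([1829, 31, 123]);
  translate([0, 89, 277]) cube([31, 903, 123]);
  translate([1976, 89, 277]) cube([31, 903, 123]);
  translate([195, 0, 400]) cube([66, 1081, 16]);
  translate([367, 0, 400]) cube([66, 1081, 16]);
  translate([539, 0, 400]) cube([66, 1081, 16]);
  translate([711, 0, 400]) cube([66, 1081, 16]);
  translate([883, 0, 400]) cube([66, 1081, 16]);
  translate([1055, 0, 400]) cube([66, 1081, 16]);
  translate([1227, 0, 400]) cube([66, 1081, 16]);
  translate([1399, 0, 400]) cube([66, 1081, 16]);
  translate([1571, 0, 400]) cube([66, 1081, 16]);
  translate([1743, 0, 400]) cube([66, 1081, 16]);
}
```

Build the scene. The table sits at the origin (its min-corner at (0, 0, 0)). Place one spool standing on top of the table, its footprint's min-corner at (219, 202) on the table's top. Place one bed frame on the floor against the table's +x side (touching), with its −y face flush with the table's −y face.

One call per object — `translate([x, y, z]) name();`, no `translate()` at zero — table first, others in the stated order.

table();
translate([219, 202, 721]) spool();
translate([764, 0, 0]) bed_frame();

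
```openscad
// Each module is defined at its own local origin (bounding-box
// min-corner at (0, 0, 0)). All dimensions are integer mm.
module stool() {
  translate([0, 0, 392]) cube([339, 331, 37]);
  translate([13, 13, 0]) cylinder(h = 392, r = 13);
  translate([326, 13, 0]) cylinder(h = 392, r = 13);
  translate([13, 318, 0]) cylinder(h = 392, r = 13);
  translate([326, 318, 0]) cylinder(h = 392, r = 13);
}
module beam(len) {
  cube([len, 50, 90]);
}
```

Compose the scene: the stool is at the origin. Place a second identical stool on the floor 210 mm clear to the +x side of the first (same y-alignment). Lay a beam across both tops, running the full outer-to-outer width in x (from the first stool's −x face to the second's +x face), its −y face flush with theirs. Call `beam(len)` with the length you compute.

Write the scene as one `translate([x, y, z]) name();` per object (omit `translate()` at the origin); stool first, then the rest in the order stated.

stool();
translate([549, 0, 0]) stool();
translate([0, 0, 429]) beam(888);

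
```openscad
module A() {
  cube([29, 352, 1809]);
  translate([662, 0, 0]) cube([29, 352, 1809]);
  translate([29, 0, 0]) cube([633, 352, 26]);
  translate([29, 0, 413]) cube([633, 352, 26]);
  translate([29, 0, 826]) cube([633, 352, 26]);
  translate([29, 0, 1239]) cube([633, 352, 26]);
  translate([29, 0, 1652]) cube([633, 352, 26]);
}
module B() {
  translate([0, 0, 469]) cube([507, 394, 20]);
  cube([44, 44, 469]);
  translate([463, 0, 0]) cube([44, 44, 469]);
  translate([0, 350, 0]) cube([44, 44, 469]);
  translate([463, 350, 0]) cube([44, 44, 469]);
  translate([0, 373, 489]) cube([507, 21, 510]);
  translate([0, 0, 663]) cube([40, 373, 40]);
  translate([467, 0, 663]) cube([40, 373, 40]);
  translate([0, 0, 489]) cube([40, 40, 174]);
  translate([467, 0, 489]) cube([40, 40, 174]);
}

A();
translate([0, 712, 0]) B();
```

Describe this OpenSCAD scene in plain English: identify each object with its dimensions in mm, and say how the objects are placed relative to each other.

A is an open bookshelf. Two side panels, each 29 mm thick, 352 mm deep and 1809 mm tall, stand 691 mm apart (outside-to-outside). Between them sit 5 shelves, each 26 mm thick and 352 mm deep, spanning the full gap between the sides. The bottom shelf rests on the floor (its underside at z = 0) and the clear gap between one shelf's top and the next shelf's underside is 387 mm.

B is a chair: 507×394 mm seat, 20 mm thick, top at z = 489 mm, on four 44 mm square corner legs flush with the seat edges. A 21 mm thick backrest slab spans the full seat width, extending 510 mm above the seat top, its back face flush with the seat's +y edge. Two armrests of 40×40 mm section run along each side from the seat's front edge to the front of the backrest, top faces 214 mm above the seat top and outer faces flush with the seat's x-edges; a 40×40 mm post under the front of each armrest stands on the seat at the front corner.

The chair is on the floor beside the bookshelf on its +y side.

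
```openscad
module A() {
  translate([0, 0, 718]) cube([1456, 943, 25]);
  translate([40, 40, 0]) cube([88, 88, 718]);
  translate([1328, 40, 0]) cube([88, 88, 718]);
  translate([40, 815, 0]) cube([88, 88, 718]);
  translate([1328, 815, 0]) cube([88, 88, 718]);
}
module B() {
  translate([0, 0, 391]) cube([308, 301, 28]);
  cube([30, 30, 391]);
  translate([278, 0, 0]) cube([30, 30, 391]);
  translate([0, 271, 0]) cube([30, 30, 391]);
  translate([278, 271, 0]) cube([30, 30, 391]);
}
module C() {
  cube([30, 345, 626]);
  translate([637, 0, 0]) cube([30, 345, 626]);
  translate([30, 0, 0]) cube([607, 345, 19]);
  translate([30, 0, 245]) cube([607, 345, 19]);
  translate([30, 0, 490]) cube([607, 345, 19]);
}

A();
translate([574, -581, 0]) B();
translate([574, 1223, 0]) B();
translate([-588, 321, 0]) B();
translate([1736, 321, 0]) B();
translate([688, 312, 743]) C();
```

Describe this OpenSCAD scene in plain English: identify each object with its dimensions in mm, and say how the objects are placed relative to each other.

A is a table: top 1456 mm (x) × 943 mm (y), 25 mm thick, upper face at z = 743 mm, on four 88×88 mm square legs, each inset 40 mm from the nearest pair of top edges, running from z = 0 to the bottom of the top.

B is a four-legged stool. The seat is 308×301 mm, 28 mm thick, top at z = 419 mm. It stands on four square legs, each 30×30 mm in cross-section, from z = 0 to the seat underside, each flush with a corner of the seat.

C is a bookshelf 667 mm wide overall, 345 mm deep and 626 mm tall. The two sides are 30 mm thick vertical panels. 3 horizontal shelves of 19 mm thickness span between the inner faces of the sides; the lowest shelf sits on the floor and shelves are stacked with a clear vertical gap of 226 mm between each pair.

Four stools sit around the table at the −y, +y, −x, +x sides. The bookshelf is on top of the table.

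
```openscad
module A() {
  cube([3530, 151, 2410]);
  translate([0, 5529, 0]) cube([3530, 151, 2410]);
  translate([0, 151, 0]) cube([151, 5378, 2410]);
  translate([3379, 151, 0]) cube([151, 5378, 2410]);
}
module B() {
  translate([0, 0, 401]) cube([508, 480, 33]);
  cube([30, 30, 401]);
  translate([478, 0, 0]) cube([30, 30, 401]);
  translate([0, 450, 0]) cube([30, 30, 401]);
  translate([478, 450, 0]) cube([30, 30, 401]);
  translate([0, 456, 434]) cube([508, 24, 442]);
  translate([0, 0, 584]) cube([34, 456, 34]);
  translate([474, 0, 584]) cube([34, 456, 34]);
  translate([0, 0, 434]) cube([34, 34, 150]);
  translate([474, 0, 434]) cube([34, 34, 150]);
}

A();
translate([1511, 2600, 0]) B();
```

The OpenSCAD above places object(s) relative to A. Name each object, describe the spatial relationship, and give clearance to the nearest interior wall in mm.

Clearances: x = 1360, y = 2449; minimum 1360 mm.

A is a house frame. B is a chair. The chair sits inside the house frame, centred. The clearance to the nearest interior wall is 1360 mm.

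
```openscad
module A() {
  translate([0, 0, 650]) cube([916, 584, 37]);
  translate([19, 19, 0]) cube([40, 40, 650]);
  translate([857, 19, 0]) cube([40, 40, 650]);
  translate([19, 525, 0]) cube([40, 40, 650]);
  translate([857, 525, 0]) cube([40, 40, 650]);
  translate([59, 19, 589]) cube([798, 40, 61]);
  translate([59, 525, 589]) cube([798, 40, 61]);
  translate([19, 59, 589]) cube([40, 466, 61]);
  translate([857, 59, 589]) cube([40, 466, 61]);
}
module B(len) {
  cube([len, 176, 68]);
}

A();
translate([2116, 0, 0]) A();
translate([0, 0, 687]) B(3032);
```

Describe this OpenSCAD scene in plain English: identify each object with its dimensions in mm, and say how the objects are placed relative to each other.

A is a table with a 916×584 mm rectangular top, 37 mm thick, top surface at z = 687 mm, supported by four 40×40 mm square legs, each inset 19 mm from the nearest pair of top edges, running from the floor. Four apron rails, 40 mm thick and 61 mm tall, run between adjacent legs with their top edges flush with the underside of the top and their outer faces flush with the legs' outer faces.

B is a rectangular beam 3032 mm long (x), 176 mm deep (y), 68 mm thick (z).

The beam spans the tops of two tables placed 1200 mm apart, resting at z = 687 mm.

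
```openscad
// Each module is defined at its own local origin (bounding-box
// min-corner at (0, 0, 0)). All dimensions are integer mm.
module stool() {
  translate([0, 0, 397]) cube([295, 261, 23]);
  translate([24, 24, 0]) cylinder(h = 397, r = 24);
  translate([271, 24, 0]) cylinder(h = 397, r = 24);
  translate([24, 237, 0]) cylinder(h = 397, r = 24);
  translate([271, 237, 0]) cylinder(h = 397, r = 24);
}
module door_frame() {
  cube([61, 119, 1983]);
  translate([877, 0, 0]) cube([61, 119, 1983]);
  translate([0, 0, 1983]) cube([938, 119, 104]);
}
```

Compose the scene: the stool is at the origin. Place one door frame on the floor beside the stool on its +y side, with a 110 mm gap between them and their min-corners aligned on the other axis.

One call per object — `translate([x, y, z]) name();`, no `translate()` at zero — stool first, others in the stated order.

stool();
translate([0, 371, 0]) door_frame();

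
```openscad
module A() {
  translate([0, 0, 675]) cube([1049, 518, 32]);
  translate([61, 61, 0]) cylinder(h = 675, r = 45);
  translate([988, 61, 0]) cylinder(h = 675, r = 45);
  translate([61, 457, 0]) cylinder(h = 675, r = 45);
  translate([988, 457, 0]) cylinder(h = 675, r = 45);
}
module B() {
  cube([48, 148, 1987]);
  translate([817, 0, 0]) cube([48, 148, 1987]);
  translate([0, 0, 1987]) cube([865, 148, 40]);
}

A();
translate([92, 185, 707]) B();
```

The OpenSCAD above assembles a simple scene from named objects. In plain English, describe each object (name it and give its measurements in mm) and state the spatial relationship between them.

A is a rectangular dining table. The top is 1049×518×32 mm with its upper surface at z = 707 mm. It stands on four round legs of 90 mm diameter, each leg's bounding box inset 16 mm from the nearest pair of top edges, running from the floor to the underside of the top.

B is a door frame. The clear opening is 769 mm wide and 1987 mm high. Two 48 mm wide jambs, 148 mm deep, stand either side of the opening from the floor to the top of the opening. A 40 mm thick head sits across the top of both jambs, spanning the full outside width of the frame.

The door frame is on top of the table, centred.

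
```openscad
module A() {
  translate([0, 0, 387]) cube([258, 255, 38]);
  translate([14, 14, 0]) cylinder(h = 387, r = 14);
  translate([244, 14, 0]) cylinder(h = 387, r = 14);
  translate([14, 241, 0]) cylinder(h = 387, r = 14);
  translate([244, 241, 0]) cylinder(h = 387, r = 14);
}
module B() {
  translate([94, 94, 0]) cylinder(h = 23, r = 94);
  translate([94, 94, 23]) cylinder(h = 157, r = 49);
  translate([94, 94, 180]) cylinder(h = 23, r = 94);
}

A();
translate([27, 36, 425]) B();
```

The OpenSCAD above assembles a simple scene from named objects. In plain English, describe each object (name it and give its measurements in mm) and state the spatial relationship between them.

A is a simple wooden stool: a rectangular seat 258 mm (x) by 255 mm (y), 38 mm thick, top face at z = 425 mm, on four round legs, each 28 mm in diameter. The legs rest on z = 0, each leg's axis is inset half a diameter from the nearest pair of seat edges (so the leg's bounding box is flush with the corner).

B is a spool: two coaxial disc flanges of radius 94 mm and thickness 23 mm, joined by a core cylinder of radius 49 mm and height 157 mm. The lower flange rests on z = 0 and the three cylinders share a vertical axis.

The spool is on top of the stool.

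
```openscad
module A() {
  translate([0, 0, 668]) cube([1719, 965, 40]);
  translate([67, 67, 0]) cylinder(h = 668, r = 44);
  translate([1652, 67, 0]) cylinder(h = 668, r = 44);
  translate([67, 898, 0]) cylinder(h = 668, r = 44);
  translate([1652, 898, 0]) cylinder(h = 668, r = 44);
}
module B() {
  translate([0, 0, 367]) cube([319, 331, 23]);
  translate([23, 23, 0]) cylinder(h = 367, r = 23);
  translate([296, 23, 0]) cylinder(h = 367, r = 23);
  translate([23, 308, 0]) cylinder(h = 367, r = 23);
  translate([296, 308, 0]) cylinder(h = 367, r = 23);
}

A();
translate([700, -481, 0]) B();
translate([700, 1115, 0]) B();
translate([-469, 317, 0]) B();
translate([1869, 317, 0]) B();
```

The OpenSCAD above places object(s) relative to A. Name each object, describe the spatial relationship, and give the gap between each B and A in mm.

A is a table. B is a stool. Four stools sit around the table at the −y, +y, −x, +x sides. The gap between each stool and the table is 150 mm.

Each stool's nearest face is 150 mm from the table's bounding box.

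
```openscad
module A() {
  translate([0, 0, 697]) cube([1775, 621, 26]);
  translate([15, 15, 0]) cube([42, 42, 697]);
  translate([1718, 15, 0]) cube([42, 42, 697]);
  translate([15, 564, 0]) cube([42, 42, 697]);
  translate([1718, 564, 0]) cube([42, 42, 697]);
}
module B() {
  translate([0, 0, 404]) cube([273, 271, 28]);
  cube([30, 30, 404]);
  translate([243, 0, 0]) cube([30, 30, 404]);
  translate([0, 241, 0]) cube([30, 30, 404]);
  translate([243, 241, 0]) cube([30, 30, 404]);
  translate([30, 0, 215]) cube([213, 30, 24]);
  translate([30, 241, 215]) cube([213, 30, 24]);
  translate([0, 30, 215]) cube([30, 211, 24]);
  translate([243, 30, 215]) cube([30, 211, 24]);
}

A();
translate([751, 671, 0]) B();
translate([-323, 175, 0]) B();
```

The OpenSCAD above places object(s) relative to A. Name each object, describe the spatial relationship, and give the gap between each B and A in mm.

A is a table. B is a stool. Two stools sit around the table at the +y, −x sides. The gap between each stool and the table is 50 mm.

Each stool's nearest face is 50 mm from the table's bounding box.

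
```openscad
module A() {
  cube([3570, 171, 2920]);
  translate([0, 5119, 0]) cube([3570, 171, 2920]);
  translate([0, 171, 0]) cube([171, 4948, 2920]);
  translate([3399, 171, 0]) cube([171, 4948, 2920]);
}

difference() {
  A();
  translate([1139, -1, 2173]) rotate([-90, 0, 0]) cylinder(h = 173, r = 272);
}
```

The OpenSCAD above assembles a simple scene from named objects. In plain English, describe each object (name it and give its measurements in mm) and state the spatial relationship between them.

A is a box-shaped house frame (walls only): outside footprint 3570×5290 mm, wall height 2920 mm, wall thickness 171 mm. The two y-facing walls run the full x-width; the two x-facing walls fit between the inner faces of the y-facing walls.

The house frame has a circular hole of radius 272 mm through its front wall, centred at (x = 1139, z = 2173).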